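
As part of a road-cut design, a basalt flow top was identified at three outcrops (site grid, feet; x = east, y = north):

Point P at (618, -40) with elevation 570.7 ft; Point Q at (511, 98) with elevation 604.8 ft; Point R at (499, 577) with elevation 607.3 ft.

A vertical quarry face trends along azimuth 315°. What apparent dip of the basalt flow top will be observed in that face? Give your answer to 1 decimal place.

12.7°

Two edge vectors: Point P→Point Q = (-107, 138, 34.1), Point P→Point R = (-119, 617, 36.6).
Normal n = (Point P→Point Q) × (Point P→Point R) = (-15988.9, -141.7, -49597).
So ∂z/∂x = −n_x/n_z = −0.32238 and ∂z/∂y = −n_y/n_z = −0.00286.
Unit vector along 315° is (sin 315°, cos 315°) = (-0.7071, 0.7071).
Slope in that direction = a·(-0.7071) + b·(0.7071) = 0.22593.
Apparent dip = arctan|0.22593| = 12.7° (true dip is 17.9°, so apparent ≤ true as expected).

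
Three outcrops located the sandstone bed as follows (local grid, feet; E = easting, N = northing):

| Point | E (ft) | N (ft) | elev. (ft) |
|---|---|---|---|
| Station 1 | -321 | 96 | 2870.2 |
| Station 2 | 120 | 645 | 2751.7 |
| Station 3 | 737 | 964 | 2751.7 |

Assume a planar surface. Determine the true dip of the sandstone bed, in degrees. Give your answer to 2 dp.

22.57°

Two edge vectors: Station 1→Station 2 = (441, 549, -118.5), Station 1→Station 3 = (1058, 868, -118.5).
Normal n = (Station 1→Station 2) × (Station 1→Station 3) = (37801.5, -73114.5, -198054).
So ∂z/∂E = −n_x/n_z = 0.19086 and ∂z/∂N = −n_y/n_z = −0.36916.
Gradient magnitude |∇z| = √(a² + b²) = √(0.03643 + 0.13628) = 0.41559.
True dip = arctan(0.41559) = 22.57°, dipping toward NNW (azimuth ≈ 333°).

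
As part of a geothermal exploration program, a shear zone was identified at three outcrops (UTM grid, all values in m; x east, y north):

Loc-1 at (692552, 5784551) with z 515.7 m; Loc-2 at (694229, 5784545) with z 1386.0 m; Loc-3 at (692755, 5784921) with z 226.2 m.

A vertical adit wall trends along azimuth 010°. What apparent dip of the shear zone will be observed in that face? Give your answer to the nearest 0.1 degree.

Let the plane be z = a·x + b·y + c.
Loc-2−Loc-1: 1677a − 6b = 870.3;  Loc-3−Loc-1: 203a + 370b = −289.5.
Solving gives a = 0.51515, b = −1.06507.
Unit vector along 010° is (sin 10°, cos 10°) = (0.1736, 0.9848).
Slope in that direction = a·(0.1736) + b·(0.9848) = −0.95943.
Apparent dip = arctan|0.95943| = 43.8° (true dip is 49.8°, so apparent ≤ true as expected).

43.8°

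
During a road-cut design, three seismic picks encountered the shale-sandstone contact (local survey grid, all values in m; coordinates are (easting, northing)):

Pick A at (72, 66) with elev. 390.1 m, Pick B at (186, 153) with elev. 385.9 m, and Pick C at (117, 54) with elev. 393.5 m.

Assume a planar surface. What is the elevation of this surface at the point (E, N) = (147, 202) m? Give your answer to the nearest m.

Two edge vectors: Pick A→Pick B = (114, 87, -4.2), Pick A→Pick C = (45, -12, 3.4).
Normal n = (Pick A→Pick B) × (Pick A→Pick C) = (245.4, -576.6, -5283).
So ∂z/∂E = −n_x/n_z = 0.04645 and ∂z/∂N = −n_y/n_z = −0.10914.
Intercept c from Pick A: 390.1 − 3.34 + 7.20 = 393.96.
At (147, 202): z = 6.8 − 22.0 + 393.96 = 378.7 m.

379 m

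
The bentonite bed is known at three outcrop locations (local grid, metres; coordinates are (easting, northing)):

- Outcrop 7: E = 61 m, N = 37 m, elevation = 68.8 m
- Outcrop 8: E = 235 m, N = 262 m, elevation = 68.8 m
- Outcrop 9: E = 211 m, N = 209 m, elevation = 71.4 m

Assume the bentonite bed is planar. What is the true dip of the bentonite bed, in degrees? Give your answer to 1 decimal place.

Let the plane be z = a·E + b·N + c.
Outcrop 8−Outcrop 7: 174a + 225b = 0;  Outcrop 9−Outcrop 7: 150a + 172b = 2.6.
Solving gives a = 0.15306, b = −0.11837.
Gradient magnitude |∇z| = √(a² + b²) = √(0.02343 + 0.01401) = 0.19349.
True dip = arctan(0.19349) = 11.0°, dipping toward NW (azimuth ≈ 308°).

11.0°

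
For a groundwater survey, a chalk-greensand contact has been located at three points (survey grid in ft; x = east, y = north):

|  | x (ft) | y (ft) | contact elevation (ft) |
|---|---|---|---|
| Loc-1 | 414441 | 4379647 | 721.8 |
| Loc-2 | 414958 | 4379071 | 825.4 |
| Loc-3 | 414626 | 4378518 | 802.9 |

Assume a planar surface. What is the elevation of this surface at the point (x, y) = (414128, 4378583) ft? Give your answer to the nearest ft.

Let the plane be z = a·x + b·y + c.
Loc-2−Loc-1: 517a − 576b = 103.6;  Loc-3−Loc-1: 185a − 1129b = 81.1.
Solving gives a = 0.14723526, b = −0.04770724.
Then c = 721.8 − a·414441 − b·4379647 = 148642.36.
At (414128, 4378583): z = 60974.2 − 208890.1 + 148642.36 = 726.5 ft.

726 ft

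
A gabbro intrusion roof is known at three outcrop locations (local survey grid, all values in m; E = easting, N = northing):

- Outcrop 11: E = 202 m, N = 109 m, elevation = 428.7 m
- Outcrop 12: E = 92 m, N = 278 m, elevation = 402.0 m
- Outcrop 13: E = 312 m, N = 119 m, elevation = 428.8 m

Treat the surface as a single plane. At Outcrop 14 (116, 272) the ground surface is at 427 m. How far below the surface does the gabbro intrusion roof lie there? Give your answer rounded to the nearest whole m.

24 m

Two edge vectors: Outcrop 11→Outcrop 12 = (-110, 169, -26.7), Outcrop 11→Outcrop 13 = (110, 10, 0.1).
Normal n = (Outcrop 11→Outcrop 12) × (Outcrop 11→Outcrop 13) = (283.9, -2926, -19690).
So ∂z/∂E = −n_x/n_z = 0.01442 and ∂z/∂N = −n_y/n_z = −0.14860.
Intercept c from Outcrop 11: 428.7 − 2.91 + 16.20 = 441.99.
At (116, 272): z_contact = 1.7 − 40.4 + 441.99 = 403.2 m.
Depth below ground = 427 − 403.2 = 24 m.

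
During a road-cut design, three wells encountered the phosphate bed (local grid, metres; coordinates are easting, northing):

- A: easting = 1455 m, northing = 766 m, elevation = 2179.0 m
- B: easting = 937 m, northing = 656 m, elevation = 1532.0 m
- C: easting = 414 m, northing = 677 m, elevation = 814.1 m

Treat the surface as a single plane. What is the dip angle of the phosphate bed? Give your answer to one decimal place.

Two edge vectors: A→B = (-518, -110, -647), A→C = (-1041, -89, -1364.9).
Normal n = (A→B) × (A→C) = (92556, -33491.2, -68408).
So ∂z/∂easting = −n_x/n_z = 1.35300 and ∂z/∂northing = −n_y/n_z = −0.48958.
Gradient magnitude |∇z| = √(a² + b²) = √(1.83061 + 0.23969) = 1.43885.
True dip = arctan(1.43885) = 55.2°, dipping toward WNW (azimuth ≈ 290°).

55.2°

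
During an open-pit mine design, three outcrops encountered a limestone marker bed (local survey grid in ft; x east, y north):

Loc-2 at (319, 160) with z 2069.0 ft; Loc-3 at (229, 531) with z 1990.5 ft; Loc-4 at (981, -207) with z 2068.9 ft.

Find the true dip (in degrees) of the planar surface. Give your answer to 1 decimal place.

15.6°

Two edge vectors: Loc-2→Loc-3 = (-90, 371, -78.5), Loc-2→Loc-4 = (662, -367, -0.1).
Normal n = (Loc-2→Loc-3) × (Loc-2→Loc-4) = (-28846.6, -51976, -212572).
So ∂z/∂x = −n_x/n_z = −0.13570 and ∂z/∂y = −n_y/n_z = −0.24451.
Gradient magnitude |∇z| = √(a² + b²) = √(0.01842 + 0.05979) = 0.27964.
True dip = arctan(0.27964) = 15.6°, dipping toward NNE (azimuth ≈ 029°).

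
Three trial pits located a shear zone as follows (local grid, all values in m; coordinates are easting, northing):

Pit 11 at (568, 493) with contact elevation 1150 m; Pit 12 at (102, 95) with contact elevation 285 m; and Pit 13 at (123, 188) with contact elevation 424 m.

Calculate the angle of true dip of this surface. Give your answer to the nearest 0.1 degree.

Let the plane be z = a·easting + b·northing + c.
Pit 12−Pit 11: −466a − 398b = −865;  Pit 13−Pit 11: −445a − 305b = −726.
Solving gives a = 0.71821, b = 1.33245.
Gradient magnitude |∇z| = √(a² + b²) = √(0.51583 + 1.77542) = 1.51368.
True dip = arctan(1.51368) = 56.5°, dipping toward SSW (azimuth ≈ 208°).

56.5°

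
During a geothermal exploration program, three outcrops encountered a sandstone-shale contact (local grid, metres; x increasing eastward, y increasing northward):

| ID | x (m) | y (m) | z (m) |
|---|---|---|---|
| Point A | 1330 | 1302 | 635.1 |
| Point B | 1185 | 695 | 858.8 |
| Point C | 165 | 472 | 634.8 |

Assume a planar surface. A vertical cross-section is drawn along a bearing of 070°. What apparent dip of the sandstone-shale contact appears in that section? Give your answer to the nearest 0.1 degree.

Two edge vectors: Point A→Point B = (-145, -607, 223.7), Point A→Point C = (-1165, -830, -0.3).
Normal n = (Point A→Point B) × (Point A→Point C) = (185853.1, -260654, -586805).
So ∂z/∂x = −n_x/n_z = 0.31672 and ∂z/∂y = −n_y/n_z = −0.44419.
Unit vector along 070° is (sin 70°, cos 70°) = (0.9397, 0.3420).
Slope in that direction = a·(0.9397) + b·(0.3420) = 0.14570.
Apparent dip = arctan|0.14570| = 8.3° (true dip is 28.6°, so apparent ≤ true as expected).

8.3°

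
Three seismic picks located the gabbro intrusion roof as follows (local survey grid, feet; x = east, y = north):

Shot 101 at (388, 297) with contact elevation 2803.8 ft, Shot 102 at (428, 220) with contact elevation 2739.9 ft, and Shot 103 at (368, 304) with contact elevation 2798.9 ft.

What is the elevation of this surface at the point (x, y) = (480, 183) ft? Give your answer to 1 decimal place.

Two edge vectors: Shot 101→Shot 102 = (40, -77, -63.9), Shot 101→Shot 103 = (-20, 7, -4.9).
Normal n = (Shot 101→Shot 102) × (Shot 101→Shot 103) = (824.6, 1474, -1260).
So ∂z/∂x = −n_x/n_z = 0.65444 and ∂z/∂y = −n_y/n_z = 1.16984.
Intercept c from Shot 101: 2803.8 − 253.92 − 347.44 = 2202.43.
At (480, 183): z = 314.1 + 214.1 + 2202.43 = 2730.6 ft.

2730.6 ft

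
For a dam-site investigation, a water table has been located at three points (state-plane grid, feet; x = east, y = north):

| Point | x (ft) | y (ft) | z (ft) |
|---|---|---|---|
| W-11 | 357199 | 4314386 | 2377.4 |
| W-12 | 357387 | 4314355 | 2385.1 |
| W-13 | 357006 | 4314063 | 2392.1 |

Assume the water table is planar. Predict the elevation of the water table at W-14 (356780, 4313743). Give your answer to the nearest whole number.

Two edge vectors: W-11→W-12 = (188, -31, 7.7), W-11→W-13 = (-193, -323, 14.7).
Normal n = (W-11→W-12) × (W-11→W-13) = (2031.4, -4249.7, -66707).
So ∂z/∂x = −n_x/n_z = 0.03045258 and ∂z/∂y = −n_y/n_z = −0.06370696.
Intercept c from W-11: 2377.4 − 10877.63 + 274856.40 = 266356.17.
At (356780, 4313743): z = 10864.9 − 274815.4 + 266356.17 = 2405.6 ft.

2406 ft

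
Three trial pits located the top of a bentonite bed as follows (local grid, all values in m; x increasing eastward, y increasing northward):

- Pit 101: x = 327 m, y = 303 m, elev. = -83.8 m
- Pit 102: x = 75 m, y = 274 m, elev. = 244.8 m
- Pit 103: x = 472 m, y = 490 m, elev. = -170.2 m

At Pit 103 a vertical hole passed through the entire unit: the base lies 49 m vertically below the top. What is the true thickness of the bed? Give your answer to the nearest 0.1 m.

27.2 m

Two edge vectors: Pit 101→Pit 102 = (-252, -29, 328.6), Pit 101→Pit 103 = (145, 187, -86.4).
Normal n = (Pit 101→Pit 102) × (Pit 101→Pit 103) = (-58942.6, 25874.2, -42919).
So ∂z/∂x = −n_x/n_z = −1.37335 and ∂z/∂y = −n_y/n_z = 0.60286.
|∇z| = √(a²+b²) = 1.49984, so dip δ = arctan(1.49984) = 56.31°.
True thickness = vertical thickness × cos δ = 49 × cos 56.31° = 27.2 m.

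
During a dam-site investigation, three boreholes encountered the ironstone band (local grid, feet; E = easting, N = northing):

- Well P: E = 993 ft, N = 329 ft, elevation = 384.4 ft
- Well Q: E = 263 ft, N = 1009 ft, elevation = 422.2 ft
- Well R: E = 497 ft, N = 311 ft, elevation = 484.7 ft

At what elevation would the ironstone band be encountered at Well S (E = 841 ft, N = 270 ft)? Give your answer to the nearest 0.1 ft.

Let the plane be z = a·E + b·N + c.
Well Q−Well P: −730a + 680b = 37.8;  Well R−Well P: −496a − 18b = 100.3.
Solving gives a = −0.196577, b = −0.155443.
Then c = 384.4 − a·993 − b·329 = 630.74.
At (841, 270): z = −165.3 − 42.0 + 630.74 = 423.5 ft.

423.5 ft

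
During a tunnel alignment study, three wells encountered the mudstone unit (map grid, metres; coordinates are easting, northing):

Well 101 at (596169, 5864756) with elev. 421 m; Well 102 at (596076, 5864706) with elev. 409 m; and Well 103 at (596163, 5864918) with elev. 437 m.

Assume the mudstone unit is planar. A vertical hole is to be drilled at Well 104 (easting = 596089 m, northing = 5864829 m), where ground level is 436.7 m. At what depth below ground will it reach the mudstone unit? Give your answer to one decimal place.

Two edge vectors: Well 101→Well 102 = (-93, -50, -12), Well 101→Well 103 = (-6, 162, 16).
Normal n = (Well 101→Well 102) × (Well 101→Well 103) = (1144, 1560, -15366).
So ∂z/∂easting = −n_x/n_z = 0.074450085 and ∂z/∂northing = −n_y/n_z = 0.101522843.
Intercept c from Well 101: 421 − 44384.83 − 595406.70 = −639370.53.
At (596089, 5864829): z_contact = 44378.88 + 595414.11 − 639370.53 = 422.46 m.
Depth below ground = 436.7 − 422.46 = 14.2 m.

14.2 m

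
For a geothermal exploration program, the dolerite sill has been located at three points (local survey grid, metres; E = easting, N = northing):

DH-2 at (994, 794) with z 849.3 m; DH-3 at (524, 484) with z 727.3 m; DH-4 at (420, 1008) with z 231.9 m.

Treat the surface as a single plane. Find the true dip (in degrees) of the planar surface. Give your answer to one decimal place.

Two edge vectors: DH-2→DH-3 = (-470, -310, -122), DH-2→DH-4 = (-574, 214, -617.4).
Normal n = (DH-2→DH-3) × (DH-2→DH-4) = (217502, -220150, -278520).
So ∂z/∂E = −n_x/n_z = 0.78092 and ∂z/∂N = −n_y/n_z = −0.79043.
Gradient magnitude |∇z| = √(a² + b²) = √(0.60984 + 0.62478) = 1.11113.
True dip = arctan(1.11113) = 48.0°, dipping toward NW (azimuth ≈ 315°).

48.0°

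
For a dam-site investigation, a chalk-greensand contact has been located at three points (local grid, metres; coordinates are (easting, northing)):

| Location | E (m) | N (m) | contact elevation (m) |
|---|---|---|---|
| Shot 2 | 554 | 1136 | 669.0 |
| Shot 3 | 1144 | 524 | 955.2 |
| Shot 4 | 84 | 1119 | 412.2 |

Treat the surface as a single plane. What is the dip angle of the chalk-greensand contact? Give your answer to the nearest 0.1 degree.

28.7°

Let the plane be z = a·E + b·N + c.
Shot 3−Shot 2: 590a − 612b = 286.2;  Shot 4−Shot 2: −470a − 17b = −256.8.
Solving gives a = 0.54432, b = 0.05710.
Gradient magnitude |∇z| = √(a² + b²) = √(0.29628 + 0.00326) = 0.54730.
True dip = arctan(0.54730) = 28.7°, dipping toward W (azimuth ≈ 264°).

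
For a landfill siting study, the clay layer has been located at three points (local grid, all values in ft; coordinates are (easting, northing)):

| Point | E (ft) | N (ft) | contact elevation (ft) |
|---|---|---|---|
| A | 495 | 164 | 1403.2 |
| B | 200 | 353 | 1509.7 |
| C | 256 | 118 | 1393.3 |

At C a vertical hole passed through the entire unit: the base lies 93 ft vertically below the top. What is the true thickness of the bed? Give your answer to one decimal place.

Two edge vectors: A→B = (-295, 189, 106.5), A→C = (-239, -46, -9.9).
Normal n = (A→B) × (A→C) = (3027.9, -28374, 58741).
So ∂z/∂E = −n_x/n_z = −0.05155 and ∂z/∂N = −n_y/n_z = 0.48304.
|∇z| = √(a²+b²) = 0.48578, so dip δ = arctan(0.48578) = 25.91°.
True thickness = vertical thickness × cos δ = 93 × cos 25.91° = 83.7 ft.

83.7 ft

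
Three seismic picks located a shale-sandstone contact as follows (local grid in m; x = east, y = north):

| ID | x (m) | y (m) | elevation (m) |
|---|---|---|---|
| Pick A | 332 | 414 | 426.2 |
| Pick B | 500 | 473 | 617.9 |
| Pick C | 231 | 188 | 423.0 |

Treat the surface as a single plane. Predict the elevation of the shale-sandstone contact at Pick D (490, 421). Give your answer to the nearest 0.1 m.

635.0 m

Let the plane be z = a·x + b·y + c.
Pick B−Pick A: 168a + 59b = 191.7;  Pick C−Pick A: −101a − 226b = −3.2.
Solving gives a = 1.34760, b = −0.58809.
Then c = 426.2 − a·332 − b·414 = 222.26.
At (490, 421): z = 660.3 − 247.6 + 222.26 = 635.0 m.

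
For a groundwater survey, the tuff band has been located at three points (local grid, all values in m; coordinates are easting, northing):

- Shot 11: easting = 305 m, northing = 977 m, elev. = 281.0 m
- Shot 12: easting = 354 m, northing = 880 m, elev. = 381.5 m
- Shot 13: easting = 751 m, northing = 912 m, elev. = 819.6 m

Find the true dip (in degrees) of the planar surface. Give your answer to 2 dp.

Two edge vectors: Shot 11→Shot 12 = (49, -97, 100.5), Shot 11→Shot 13 = (446, -65, 538.6).
Normal n = (Shot 11→Shot 12) × (Shot 11→Shot 13) = (-45711.7, 18431.6, 40077).
So ∂z/∂easting = −n_x/n_z = 1.14060 and ∂z/∂northing = −n_y/n_z = −0.45990.
Gradient magnitude |∇z| = √(a² + b²) = √(1.30096 + 0.21151) = 1.22983.
True dip = arctan(1.22983) = 50.88°, dipping toward WNW (azimuth ≈ 292°).

50.88°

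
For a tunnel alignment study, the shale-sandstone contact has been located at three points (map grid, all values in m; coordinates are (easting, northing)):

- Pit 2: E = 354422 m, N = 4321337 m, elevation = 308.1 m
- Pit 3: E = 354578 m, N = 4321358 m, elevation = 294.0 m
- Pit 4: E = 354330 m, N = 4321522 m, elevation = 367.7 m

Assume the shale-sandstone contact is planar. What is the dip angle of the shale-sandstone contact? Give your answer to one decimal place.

Let the plane be z = a·E + b·N + c.
Pit 3−Pit 2: 156a + 21b = −14.1;  Pit 4−Pit 2: −92a + 185b = 59.6.
Solving gives a = −0.12536, b = 0.25982.
Gradient magnitude |∇z| = √(a² + b²) = √(0.01572 + 0.06751) = 0.28848.
True dip = arctan(0.28848) = 16.1°, dipping toward SSE (azimuth ≈ 154°).

16.1°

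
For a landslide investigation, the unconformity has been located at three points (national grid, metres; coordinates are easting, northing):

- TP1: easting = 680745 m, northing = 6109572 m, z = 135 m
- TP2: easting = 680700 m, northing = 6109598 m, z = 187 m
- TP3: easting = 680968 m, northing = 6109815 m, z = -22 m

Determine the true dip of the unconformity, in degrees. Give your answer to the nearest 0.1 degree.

Two edge vectors: TP1→TP2 = (-45, 26, 52), TP1→TP3 = (223, 243, -157).
Normal n = (TP1→TP2) × (TP1→TP3) = (-16718, 4531, -16733).
So ∂z/∂easting = −n_x/n_z = −0.99910 and ∂z/∂northing = −n_y/n_z = 0.27078.
Gradient magnitude |∇z| = √(a² + b²) = √(0.99821 + 0.07332) = 1.03515.
True dip = arctan(1.03515) = 46.0°, dipping toward ESE (azimuth ≈ 105°).

46.0°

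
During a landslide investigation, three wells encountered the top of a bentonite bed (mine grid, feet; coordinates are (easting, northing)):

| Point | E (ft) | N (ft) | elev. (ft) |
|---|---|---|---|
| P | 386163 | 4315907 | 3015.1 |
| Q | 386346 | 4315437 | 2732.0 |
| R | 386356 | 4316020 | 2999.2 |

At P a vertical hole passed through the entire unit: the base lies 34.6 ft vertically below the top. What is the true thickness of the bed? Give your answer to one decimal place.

Let the plane be z = a·E + b·N + c.
Q−P: 183a − 470b = −283.1;  R−P: 193a + 113b = −15.9.
Solving gives a = −0.35428, b = 0.46440.
|∇z| = √(a²+b²) = 0.58411, so dip δ = arctan(0.58411) = 30.29°.
True thickness = vertical thickness × cos δ = 34.6 × cos 30.29° = 29.9 ft.

29.9 ft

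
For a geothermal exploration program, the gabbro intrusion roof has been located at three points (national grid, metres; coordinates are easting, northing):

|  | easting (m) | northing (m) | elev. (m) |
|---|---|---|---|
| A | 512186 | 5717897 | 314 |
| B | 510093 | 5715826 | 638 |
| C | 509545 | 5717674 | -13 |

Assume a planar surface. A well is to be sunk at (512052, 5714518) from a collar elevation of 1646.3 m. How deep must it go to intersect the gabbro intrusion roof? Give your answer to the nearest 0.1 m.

312.2 m

Let the plane be z = a·easting + b·northing + c.
B−A: −2093a − 2071b = 324;  C−A: −2641a − 223b = −327.
Solving gives a = 0.149810745, b = −0.307848329.
Then c = 314 − a·512186 − b·5717897 = 1683828.07.
At (512052, 5714518): z_contact = 76710.89 − 1759204.82 + 1683828.07 = 1334.14 m.
Depth below ground = 1646.3 − 1334.14 = 312.2 m.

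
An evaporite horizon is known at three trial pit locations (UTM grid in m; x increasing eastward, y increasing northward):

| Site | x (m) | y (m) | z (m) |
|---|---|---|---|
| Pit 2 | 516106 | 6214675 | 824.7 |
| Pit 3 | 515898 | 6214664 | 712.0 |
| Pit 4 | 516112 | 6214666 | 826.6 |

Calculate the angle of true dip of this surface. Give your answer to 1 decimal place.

29.0°

Two edge vectors: Pit 2→Pit 3 = (-208, -11, -112.7), Pit 2→Pit 4 = (6, -9, 1.9).
Normal n = (Pit 2→Pit 3) × (Pit 2→Pit 4) = (-1035.2, -281, 1938).
So ∂z/∂x = −n_x/n_z = 0.53416 and ∂z/∂y = −n_y/n_z = 0.14499.
Gradient magnitude |∇z| = √(a² + b²) = √(0.28533 + 0.02102) = 0.55349.
True dip = arctan(0.55349) = 29.0°, dipping toward WSW (azimuth ≈ 255°).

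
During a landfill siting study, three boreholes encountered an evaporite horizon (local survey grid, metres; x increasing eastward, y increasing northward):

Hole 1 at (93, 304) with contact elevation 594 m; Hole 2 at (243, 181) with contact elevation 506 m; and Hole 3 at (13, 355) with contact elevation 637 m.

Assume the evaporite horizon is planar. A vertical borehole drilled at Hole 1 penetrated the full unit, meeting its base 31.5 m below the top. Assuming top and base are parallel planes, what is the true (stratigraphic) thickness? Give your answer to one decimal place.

Let the plane be z = a·x + b·y + c.
Hole 2−Hole 1: 150a − 123b = −88;  Hole 3−Hole 1: −80a + 51b = 43.
Solving gives a = −0.36575, b = 0.26941.
|∇z| = √(a²+b²) = 0.45426, so dip δ = arctan(0.45426) = 24.43°.
True thickness = vertical thickness × cos δ = 31.5 × cos 24.43° = 28.7 m.

28.7 m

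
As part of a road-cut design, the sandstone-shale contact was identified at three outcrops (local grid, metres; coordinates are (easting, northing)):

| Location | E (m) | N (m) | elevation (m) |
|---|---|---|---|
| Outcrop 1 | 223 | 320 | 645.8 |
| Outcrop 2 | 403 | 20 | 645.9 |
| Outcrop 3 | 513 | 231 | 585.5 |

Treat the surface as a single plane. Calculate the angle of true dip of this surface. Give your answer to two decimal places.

16.57°

Let the plane be z = a·E + b·N + c.
Outcrop 2−Outcrop 1: 180a − 300b = 0.1;  Outcrop 3−Outcrop 1: 290a − 89b = −60.3.
Solving gives a = −0.25499, b = −0.15332.
Gradient magnitude |∇z| = √(a² + b²) = √(0.06502 + 0.02351) = 0.29753.
True dip = arctan(0.29753) = 16.57°, dipping toward ENE (azimuth ≈ 059°).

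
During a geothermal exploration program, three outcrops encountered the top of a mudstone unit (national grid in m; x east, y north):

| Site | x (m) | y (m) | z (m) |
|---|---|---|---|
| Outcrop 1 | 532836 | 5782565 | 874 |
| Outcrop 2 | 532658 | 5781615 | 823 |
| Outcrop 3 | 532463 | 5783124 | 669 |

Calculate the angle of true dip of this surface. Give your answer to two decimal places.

Let the plane be z = a·x + b·y + c.
Outcrop 2−Outcrop 1: −178a − 950b = −51;  Outcrop 3−Outcrop 1: −373a + 559b = −205.
Solving gives a = 0.49192, b = −0.03849.
Gradient magnitude |∇z| = √(a² + b²) = √(0.24199 + 0.00148) = 0.49342.
True dip = arctan(0.49342) = 26.26°, dipping toward W (azimuth ≈ 274°).

26.26°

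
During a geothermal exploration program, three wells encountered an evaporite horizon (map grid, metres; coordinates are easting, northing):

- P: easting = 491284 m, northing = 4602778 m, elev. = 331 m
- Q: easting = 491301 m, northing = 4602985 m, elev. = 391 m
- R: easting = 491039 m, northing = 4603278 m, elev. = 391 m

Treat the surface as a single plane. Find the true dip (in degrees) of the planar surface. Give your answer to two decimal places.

Two edge vectors: P→Q = (17, 207, 60), P→R = (-245, 500, 60).
Normal n = (P→Q) × (P→R) = (-17580, -15720, 59215).
So ∂z/∂easting = −n_x/n_z = 0.29688 and ∂z/∂northing = −n_y/n_z = 0.26547.
Gradient magnitude |∇z| = √(a² + b²) = √(0.08814 + 0.07048) = 0.39827.
True dip = arctan(0.39827) = 21.72°, dipping toward SW (azimuth ≈ 228°).

21.72°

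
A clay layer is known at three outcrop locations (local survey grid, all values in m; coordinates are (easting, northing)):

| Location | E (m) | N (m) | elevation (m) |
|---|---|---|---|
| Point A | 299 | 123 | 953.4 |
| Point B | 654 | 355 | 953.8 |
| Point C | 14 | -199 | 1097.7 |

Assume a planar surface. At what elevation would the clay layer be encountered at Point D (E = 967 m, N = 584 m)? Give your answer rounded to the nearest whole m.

Two edge vectors: Point A→Point B = (355, 232, 0.4), Point A→Point C = (-285, -322, 144.3).
Normal n = (Point A→Point B) × (Point A→Point C) = (33606.4, -51340.5, -48190).
So ∂z/∂E = −n_x/n_z = 0.69737 and ∂z/∂N = −n_y/n_z = −1.06538.
Intercept c from Point A: 953.4 − 208.51 + 131.04 = 875.93.
At (967, 584): z = 674.4 − 622.2 + 875.93 = 928.1 m.

928 m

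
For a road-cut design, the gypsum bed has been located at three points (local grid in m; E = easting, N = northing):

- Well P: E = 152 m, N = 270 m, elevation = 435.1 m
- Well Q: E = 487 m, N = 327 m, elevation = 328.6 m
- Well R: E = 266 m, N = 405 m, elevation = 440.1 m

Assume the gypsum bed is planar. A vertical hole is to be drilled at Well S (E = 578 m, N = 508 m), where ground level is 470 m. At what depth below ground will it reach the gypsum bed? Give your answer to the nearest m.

111 m

Let the plane be z = a·E + b·N + c.
Well Q−Well P: 335a + 57b = −106.5;  Well R−Well P: 114a + 135b = 5.
Solving gives a = −0.37861, b = 0.35675.
Then c = 435.1 − a·152 − b·270 = 396.33.
At (578, 508): z_contact = −218.8 + 181.2 + 396.33 = 358.7 m.
Depth below ground = 470 − 358.7 = 111 m.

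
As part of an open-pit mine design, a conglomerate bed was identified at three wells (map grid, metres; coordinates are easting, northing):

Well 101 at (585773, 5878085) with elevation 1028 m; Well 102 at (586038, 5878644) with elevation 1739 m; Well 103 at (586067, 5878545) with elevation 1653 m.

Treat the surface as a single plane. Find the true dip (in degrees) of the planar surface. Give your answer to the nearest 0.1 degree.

49.0°

Two edge vectors: Well 101→Well 102 = (265, 559, 711), Well 101→Well 103 = (294, 460, 625).
Normal n = (Well 101→Well 102) × (Well 101→Well 103) = (22315, 43409, -42446).
So ∂z/∂easting = −n_x/n_z = 0.52573 and ∂z/∂northing = −n_y/n_z = 1.02269.
Gradient magnitude |∇z| = √(a² + b²) = √(0.27639 + 1.04589) = 1.14990.
True dip = arctan(1.14990) = 49.0°, dipping toward SSW (azimuth ≈ 207°).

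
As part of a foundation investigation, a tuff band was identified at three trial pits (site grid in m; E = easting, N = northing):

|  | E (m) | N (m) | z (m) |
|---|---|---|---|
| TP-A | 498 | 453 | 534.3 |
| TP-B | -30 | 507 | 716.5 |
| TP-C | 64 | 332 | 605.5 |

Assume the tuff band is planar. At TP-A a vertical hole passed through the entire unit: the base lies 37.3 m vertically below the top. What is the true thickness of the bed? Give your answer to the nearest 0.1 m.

Let the plane be z = a·E + b·N + c.
TP-B−TP-A: −528a + 54b = 182.2;  TP-C−TP-A: −434a − 121b = 71.2.
Solving gives a = −0.29649, b = 0.47503.
|∇z| = √(a²+b²) = 0.55996, so dip δ = arctan(0.55996) = 29.25°.
True thickness = vertical thickness × cos δ = 37.3 × cos 29.25° = 32.5 m.

32.5 m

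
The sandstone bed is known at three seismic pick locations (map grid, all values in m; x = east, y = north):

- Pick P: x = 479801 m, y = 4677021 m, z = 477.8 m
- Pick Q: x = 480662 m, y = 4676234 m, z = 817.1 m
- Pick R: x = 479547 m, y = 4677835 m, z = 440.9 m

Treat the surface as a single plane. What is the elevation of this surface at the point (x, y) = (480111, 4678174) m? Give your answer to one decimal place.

Two edge vectors: Pick P→Pick Q = (861, -787, 339.3), Pick P→Pick R = (-254, 814, -36.9).
Normal n = (Pick P→Pick Q) × (Pick P→Pick R) = (-247149.9, -54411.3, 500956).
So ∂z/∂x = −n_x/n_z = 0.493356502 and ∂z/∂y = −n_y/n_z = 0.108614928.
Intercept c from Pick P: 477.8 − 236712.94 − 507994.30 = −744229.44.
At (480111, 4678174): z = 236865.9 + 508119.5 − 744229.44 = 756.0 m.

756.0 m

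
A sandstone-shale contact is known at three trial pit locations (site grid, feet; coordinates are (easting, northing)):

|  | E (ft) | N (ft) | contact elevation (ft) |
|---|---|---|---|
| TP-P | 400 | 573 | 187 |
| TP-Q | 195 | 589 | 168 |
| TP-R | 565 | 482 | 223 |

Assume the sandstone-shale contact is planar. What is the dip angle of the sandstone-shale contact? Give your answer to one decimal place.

15.4°

Two edge vectors: TP-P→TP-Q = (-205, 16, -19), TP-P→TP-R = (165, -91, 36).
Normal n = (TP-P→TP-Q) × (TP-P→TP-R) = (-1153, 4245, 16015).
So ∂z/∂E = −n_x/n_z = 0.07200 and ∂z/∂N = −n_y/n_z = −0.26506.
Gradient magnitude |∇z| = √(a² + b²) = √(0.00518 + 0.07026) = 0.27467.
True dip = arctan(0.27467) = 15.4°, dipping toward NNW (azimuth ≈ 345°).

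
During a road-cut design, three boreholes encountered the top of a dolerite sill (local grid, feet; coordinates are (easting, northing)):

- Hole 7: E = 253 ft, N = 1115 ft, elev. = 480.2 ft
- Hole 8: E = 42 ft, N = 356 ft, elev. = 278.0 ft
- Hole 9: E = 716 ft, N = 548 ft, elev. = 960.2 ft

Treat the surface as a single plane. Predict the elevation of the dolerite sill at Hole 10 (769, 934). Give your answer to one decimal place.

Let the plane be z = a·E + b·N + c.
Hole 8−Hole 7: −211a − 759b = −202.2;  Hole 9−Hole 7: 463a − 567b = 480.
Solving gives a = 1.016799, b = −0.016264.
Then c = 480.2 − a·253 − b·1115 = 241.08.
At (769, 934): z = 781.9 − 15.2 + 241.08 = 1007.8 ft.

1007.8 ft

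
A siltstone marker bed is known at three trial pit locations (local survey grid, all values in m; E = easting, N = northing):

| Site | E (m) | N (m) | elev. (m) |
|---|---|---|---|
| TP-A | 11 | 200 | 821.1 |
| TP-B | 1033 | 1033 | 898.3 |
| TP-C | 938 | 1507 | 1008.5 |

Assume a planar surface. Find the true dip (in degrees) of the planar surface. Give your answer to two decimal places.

13.19°

Two edge vectors: TP-A→TP-B = (1022, 833, 77.2), TP-A→TP-C = (927, 1307, 187.4).
Normal n = (TP-A→TP-B) × (TP-A→TP-C) = (55203.8, -119958.4, 563563).
So ∂z/∂E = −n_x/n_z = −0.09795 and ∂z/∂N = −n_y/n_z = 0.21286.
Gradient magnitude |∇z| = √(a² + b²) = √(0.00960 + 0.04531) = 0.23431.
True dip = arctan(0.23431) = 13.19°, dipping toward SSE (azimuth ≈ 155°).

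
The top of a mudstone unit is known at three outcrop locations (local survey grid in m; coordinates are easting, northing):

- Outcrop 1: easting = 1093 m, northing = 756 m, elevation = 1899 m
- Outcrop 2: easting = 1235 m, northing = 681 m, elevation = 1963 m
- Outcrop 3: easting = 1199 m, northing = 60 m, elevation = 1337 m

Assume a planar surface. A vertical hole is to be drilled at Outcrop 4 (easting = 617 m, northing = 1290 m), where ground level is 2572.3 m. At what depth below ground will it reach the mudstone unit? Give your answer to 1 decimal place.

Two edge vectors: Outcrop 1→Outcrop 2 = (142, -75, 64), Outcrop 1→Outcrop 3 = (106, -696, -562).
Normal n = (Outcrop 1→Outcrop 2) × (Outcrop 1→Outcrop 3) = (86694, 86588, -90882).
So ∂z/∂easting = −n_x/n_z = 0.953918 and ∂z/∂northing = −n_y/n_z = 0.952752.
Intercept c from Outcrop 1: 1899 − 1042.63 − 720.28 = 136.09.
At (617, 1290): z_contact = 588.57 + 1229.05 + 136.09 = 1953.70 m.
Depth below ground = 2572.3 − 1953.70 = 618.6 m.

618.6 m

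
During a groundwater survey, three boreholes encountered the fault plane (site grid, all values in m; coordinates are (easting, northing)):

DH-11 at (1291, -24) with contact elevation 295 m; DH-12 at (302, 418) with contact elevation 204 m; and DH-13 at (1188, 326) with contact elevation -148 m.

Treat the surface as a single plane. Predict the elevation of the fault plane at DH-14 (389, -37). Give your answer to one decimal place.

805.5 m

Let the plane be z = a·E + b·N + c.
DH-12−DH-11: −989a + 442b = −91;  DH-13−DH-11: −103a + 350b = −443.
Solving gives a = −0.545386, b = −1.426213.
Then c = 295 − a·1291 − b·-24 = 964.86.
At (389, -37): z = −212.2 + 52.8 + 964.86 = 805.5 m.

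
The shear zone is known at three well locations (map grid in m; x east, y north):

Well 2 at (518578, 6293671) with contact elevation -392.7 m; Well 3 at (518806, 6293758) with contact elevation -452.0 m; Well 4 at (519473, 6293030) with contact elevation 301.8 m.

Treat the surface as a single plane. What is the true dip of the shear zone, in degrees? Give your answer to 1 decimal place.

43.5°

Let the plane be z = a·x + b·y + c.
Well 3−Well 2: 228a + 87b = −59.3;  Well 4−Well 2: 895a − 641b = 694.5.
Solving gives a = 0.10004, b = −0.94378.
Gradient magnitude |∇z| = √(a² + b²) = √(0.01001 + 0.89072) = 0.94907.
True dip = arctan(0.94907) = 43.5°, dipping toward N (azimuth ≈ 354°).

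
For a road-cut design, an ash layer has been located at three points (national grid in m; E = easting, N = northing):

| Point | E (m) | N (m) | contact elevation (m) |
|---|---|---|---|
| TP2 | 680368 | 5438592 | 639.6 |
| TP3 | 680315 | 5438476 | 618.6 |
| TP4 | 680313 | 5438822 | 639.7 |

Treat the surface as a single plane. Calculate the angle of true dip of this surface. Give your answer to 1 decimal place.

14.9°

Two edge vectors: TP2→TP3 = (-53, -116, -21), TP2→TP4 = (-55, 230, 0.1).
Normal n = (TP2→TP3) × (TP2→TP4) = (4818.4, 1160.3, -18570).
So ∂z/∂E = −n_x/n_z = 0.25947 and ∂z/∂N = −n_y/n_z = 0.06248.
Gradient magnitude |∇z| = √(a² + b²) = √(0.06733 + 0.00390) = 0.26689.
True dip = arctan(0.26689) = 14.9°, dipping toward WSW (azimuth ≈ 256°).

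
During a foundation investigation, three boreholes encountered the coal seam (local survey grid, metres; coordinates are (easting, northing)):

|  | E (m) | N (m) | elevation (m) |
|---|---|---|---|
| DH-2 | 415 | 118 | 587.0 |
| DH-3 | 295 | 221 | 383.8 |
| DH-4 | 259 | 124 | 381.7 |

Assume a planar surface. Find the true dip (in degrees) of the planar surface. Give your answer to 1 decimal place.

54.0°

Let the plane be z = a·E + b·N + c.
DH-3−DH-2: −120a + 103b = −203.2;  DH-4−DH-2: −156a + 6b = −205.3.
Solving gives a = 1.29833, b = −0.46020.
Gradient magnitude |∇z| = √(a² + b²) = √(1.68565 + 0.21179) = 1.37747.
True dip = arctan(1.37747) = 54.0°, dipping toward WNW (azimuth ≈ 290°).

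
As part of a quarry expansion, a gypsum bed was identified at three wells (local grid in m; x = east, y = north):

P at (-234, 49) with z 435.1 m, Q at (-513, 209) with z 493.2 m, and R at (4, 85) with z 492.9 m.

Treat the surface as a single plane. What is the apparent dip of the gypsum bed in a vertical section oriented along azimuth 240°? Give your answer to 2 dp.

Two edge vectors: P→Q = (-279, 160, 58.1), P→R = (238, 36, 57.8).
Normal n = (P→Q) × (P→R) = (7156.4, 29954, -48124).
So ∂z/∂x = −n_x/n_z = 0.14871 and ∂z/∂y = −n_y/n_z = 0.62243.
Unit vector along 240° is (sin 240°, cos 240°) = (-0.8660, -0.5000).
Slope in that direction = a·(-0.8660) + b·(-0.5000) = −0.44000.
Apparent dip = arctan|0.44000| = 23.75° (true dip is 32.6°, so apparent ≤ true as expected).

23.75°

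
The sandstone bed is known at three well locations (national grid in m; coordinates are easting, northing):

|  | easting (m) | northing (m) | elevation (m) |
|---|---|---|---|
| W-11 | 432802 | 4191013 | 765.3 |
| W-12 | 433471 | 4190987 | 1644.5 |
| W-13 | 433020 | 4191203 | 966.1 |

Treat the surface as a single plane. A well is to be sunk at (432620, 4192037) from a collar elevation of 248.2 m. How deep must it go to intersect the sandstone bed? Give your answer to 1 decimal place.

161.2 m

Two edge vectors: W-11→W-12 = (669, -26, 879.2), W-11→W-13 = (218, 190, 200.8).
Normal n = (W-11→W-12) × (W-11→W-13) = (-172268.8, 57330.4, 132778).
So ∂z/∂easting = −n_x/n_z = 1.297419753 and ∂z/∂northing = −n_y/n_z = −0.431776348.
Intercept c from W-11: 765.3 − 561525.86 + 1809580.29 = 1248819.73.
At (432620, 4192037): z_contact = 561289.73 − 1810022.43 + 1248819.73 = 87.03 m.
Depth below ground = 248.2 − 87.03 = 161.2 m.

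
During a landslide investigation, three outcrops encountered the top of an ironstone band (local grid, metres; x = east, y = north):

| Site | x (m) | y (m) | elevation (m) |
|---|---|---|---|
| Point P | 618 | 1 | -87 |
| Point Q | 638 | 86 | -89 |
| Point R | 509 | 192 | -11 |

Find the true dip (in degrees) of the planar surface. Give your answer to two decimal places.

28.03°

Let the plane be z = a·x + b·y + c.
Point Q−Point P: 20a + 85b = −2;  Point R−Point P: −109a + 191b = 76.
Solving gives a = −0.52289, b = 0.09950.
Gradient magnitude |∇z| = √(a² + b²) = √(0.27341 + 0.00990) = 0.53227.
True dip = arctan(0.53227) = 28.03°, dipping toward E (azimuth ≈ 101°).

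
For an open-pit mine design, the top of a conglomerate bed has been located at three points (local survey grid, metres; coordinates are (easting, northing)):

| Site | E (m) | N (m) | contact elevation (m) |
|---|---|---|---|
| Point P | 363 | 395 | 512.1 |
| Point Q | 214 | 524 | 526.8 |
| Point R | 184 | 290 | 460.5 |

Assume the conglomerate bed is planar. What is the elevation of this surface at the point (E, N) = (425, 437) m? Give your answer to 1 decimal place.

531.5 m

Two edge vectors: Point P→Point Q = (-149, 129, 14.7), Point P→Point R = (-179, -105, -51.6).
Normal n = (Point P→Point Q) × (Point P→Point R) = (-5112.9, -10319.7, 38736).
So ∂z/∂E = −n_x/n_z = 0.13199 and ∂z/∂N = −n_y/n_z = 0.26641.
Intercept c from Point P: 512.1 − 47.91 − 105.23 = 358.95.
At (425, 437): z = 56.1 + 116.4 + 358.95 = 531.5 m.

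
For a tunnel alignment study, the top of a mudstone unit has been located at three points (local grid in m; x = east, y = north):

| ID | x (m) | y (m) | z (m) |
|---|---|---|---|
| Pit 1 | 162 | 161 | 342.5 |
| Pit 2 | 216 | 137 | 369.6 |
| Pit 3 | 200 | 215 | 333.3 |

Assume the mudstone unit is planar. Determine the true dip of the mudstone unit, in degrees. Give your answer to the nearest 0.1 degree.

27.2°

Let the plane be z = a·x + b·y + c.
Pit 2−Pit 1: 54a − 24b = 27.1;  Pit 3−Pit 1: 38a + 54b = −9.2.
Solving gives a = 0.32461, b = −0.39880.
Gradient magnitude |∇z| = √(a² + b²) = √(0.10537 + 0.15904) = 0.51421.
True dip = arctan(0.51421) = 27.2°, dipping toward NW (azimuth ≈ 321°).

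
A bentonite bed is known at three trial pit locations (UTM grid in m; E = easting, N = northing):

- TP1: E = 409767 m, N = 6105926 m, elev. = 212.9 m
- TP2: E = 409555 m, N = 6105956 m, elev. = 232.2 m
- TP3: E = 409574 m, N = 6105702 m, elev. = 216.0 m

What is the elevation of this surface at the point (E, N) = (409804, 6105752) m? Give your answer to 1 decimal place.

199.8 m

Let the plane be z = a·E + b·N + c.
TP2−TP1: −212a + 30b = 19.3;  TP3−TP1: −193a − 224b = 3.1.
Solving gives a = −0.082889748, b = 0.057579113.
Then c = 212.9 − a·409767 − b·6105926 = −317395.42.
At (409804, 6105752): z = −33968.6 + 351563.8 − 317395.42 = 199.8 m.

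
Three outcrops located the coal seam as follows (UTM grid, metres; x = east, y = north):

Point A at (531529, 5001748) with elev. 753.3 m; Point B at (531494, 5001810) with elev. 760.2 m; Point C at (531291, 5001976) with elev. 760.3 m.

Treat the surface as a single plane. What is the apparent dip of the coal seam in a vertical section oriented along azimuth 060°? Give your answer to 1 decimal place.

14.0°

Two edge vectors: Point A→Point B = (-35, 62, 6.9), Point A→Point C = (-238, 228, 7).
Normal n = (Point A→Point B) × (Point A→Point C) = (-1139.2, -1397.2, 6776).
So ∂z/∂x = −n_x/n_z = 0.16812 and ∂z/∂y = −n_y/n_z = 0.20620.
Unit vector along 060° is (sin 60°, cos 60°) = (0.8660, 0.5000).
Slope in that direction = a·(0.8660) + b·(0.5000) = 0.24870.
Apparent dip = arctan|0.24870| = 14.0° (true dip is 14.9°, so apparent ≤ true as expected).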